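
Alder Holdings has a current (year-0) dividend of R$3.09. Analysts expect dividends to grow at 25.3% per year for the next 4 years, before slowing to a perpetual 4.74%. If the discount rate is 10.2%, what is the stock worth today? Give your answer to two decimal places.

R$116.29

Two-stage DDM. Project D₁…D_4 at 0.253, terminal growth 0.0474, discount at r = 0.102.
D_1 = 3.8718
D_2 = 4.8513
D_3 = 6.0787
D_4 = 7.6166
Terminal value at t=4: TV = D_5/(r−g) = 7.9777/(0.102−0.0474) = 146.1109
P₀ = 3.8718/(1+0.102)^1 + 4.8513/(1+0.102)^2 + 6.0787/(1+0.102)^3 + 7.6166/(1+0.102)^4 + 146.1109/(1+0.102)^4 = 116.2883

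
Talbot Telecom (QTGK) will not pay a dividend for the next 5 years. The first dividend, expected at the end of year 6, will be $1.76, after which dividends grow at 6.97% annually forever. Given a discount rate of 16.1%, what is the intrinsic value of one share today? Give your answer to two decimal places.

$9.14

Deferred-dividend DDM. At t=5 the remaining stream is a growing perpetuity with first payment D_6 = 1.76.
V_5 = D_6/(r−g) = 1.76/(0.161−0.0697) = 19.2771
P₀ = V_5/(1+r)^5 = 19.2771/(1+0.161)^5 = 9.1386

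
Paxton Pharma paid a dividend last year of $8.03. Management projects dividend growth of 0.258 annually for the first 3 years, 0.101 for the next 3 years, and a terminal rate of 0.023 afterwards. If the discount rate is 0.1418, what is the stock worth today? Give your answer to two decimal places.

$142.22

Three-stage DDM. Project D₁…D_6; terminal Gordon value at t=6 with g = 0.023; discount at r = 0.1418.
D_1 = 10.1017
D_2 = 12.7080
D_3 = 15.9867
D_4 = 17.6013
D_5 = 19.3790
D_6 = 21.3363
TV_6 = 21.8271/(0.1418−0.023) = 183.7294
P₀ = Σ Dₜ/(1+r)ᵗ + TV_6/(1+r)^6 = 142.2209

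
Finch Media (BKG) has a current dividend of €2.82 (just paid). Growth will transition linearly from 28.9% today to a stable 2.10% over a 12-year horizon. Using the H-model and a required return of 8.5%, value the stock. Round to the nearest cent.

€115.84

H-model: P₀ = D₀[(1+g_L) + H(g_S−g_L)]/(r−g_L), with H = 12/2 = 6.
P₀ = 2.82 × [(1+0.021) + 6×(0.289−0.021)] / (0.085−0.021)
   = 2.82 × 2.6290 / 0.064 = 115.8403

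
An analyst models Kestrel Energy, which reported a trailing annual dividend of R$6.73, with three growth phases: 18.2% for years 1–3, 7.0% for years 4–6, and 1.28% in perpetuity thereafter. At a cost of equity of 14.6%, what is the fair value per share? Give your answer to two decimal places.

Three-stage DDM. Project D₁…D_6; terminal Gordon value at t=6 with g = 0.0128; discount at r = 0.146.
D_1 = 7.9549
D_2 = 9.4026
D_3 = 11.1139
D_4 = 11.8919
D_5 = 12.7243
D_6 = 13.6150
TV_6 = 13.7893/(0.146−0.0128) = 103.5233
P₀ = Σ Dₜ/(1+r)ᵗ + TV_6/(1+r)^6 = 86.5294

R$86.53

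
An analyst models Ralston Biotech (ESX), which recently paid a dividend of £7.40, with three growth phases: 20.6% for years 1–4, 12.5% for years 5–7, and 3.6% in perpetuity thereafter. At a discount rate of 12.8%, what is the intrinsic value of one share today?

Three-stage DDM. Project D₁…D_7; terminal Gordon value at t=7 with g = 0.036; discount at r = 0.128.
D_1 = 8.9244
D_2 = 10.7628
D_3 = 12.9800
D_4 = 15.6538
D_5 = 17.6106
D_6 = 19.8119
D_7 = 22.2884
TV_7 = 23.0908/(0.128−0.036) = 250.9865
P₀ = Σ Dₜ/(1+r)ᵗ + TV_7/(1+r)^7 = 171.9521

£171.95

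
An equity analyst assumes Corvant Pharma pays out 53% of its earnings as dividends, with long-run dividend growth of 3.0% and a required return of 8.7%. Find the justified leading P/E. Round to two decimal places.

Justified leading P/E = b/(r−g) = 0.53/(0.087−0.03) = 9.2982

9.30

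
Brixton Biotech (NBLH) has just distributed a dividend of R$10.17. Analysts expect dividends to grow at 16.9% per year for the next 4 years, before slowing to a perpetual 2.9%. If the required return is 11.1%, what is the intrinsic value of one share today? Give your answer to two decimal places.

R$202.71

Two-stage DDM. Project D₁…D_4 at 0.169, terminal growth 0.029, discount at r = 0.111.
D_1 = 11.8887
D_2 = 13.8979
D_3 = 16.2467
D_4 = 18.9924
Terminal value at t=4: TV = D_5/(r−g) = 19.5431/(0.111−0.029) = 238.3310
P₀ = 11.8887/(1+0.111)^1 + 13.8979/(1+0.111)^2 + 16.2467/(1+0.111)^3 + 18.9924/(1+0.111)^4 + 238.3310/(1+0.111)^4 = 202.7053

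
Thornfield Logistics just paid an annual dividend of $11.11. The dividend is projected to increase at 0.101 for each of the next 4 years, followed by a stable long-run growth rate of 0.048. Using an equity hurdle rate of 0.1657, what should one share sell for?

$117.33

Two-stage DDM. Project D₁…D_4 at 0.101, terminal growth 0.048, discount at r = 0.1657.
D_1 = 12.2321
D_2 = 13.4676
D_3 = 14.8278
D_4 = 16.3254
Terminal value at t=4: TV = D_5/(r−g) = 17.1090/(0.1657−0.048) = 145.3611
P₀ = 12.2321/(1+0.1657)^1 + 13.4676/(1+0.1657)^2 + 14.8278/(1+0.1657)^3 + 16.3254/(1+0.1657)^4 + 145.3611/(1+0.1657)^4 = 117.3293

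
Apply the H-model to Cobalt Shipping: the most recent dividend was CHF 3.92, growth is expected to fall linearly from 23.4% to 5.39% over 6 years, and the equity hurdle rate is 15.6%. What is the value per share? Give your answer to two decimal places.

CHF 61.21

H-model: P₀ = D₀[(1+g_L) + H(g_S−g_L)]/(r−g_L), with H = 6/2 = 3.
P₀ = 3.92 × [(1+0.0539) + 3×(0.234−0.0539)] / (0.156−0.0539)
   = 3.92 × 1.5942 / 0.1021 = 61.2073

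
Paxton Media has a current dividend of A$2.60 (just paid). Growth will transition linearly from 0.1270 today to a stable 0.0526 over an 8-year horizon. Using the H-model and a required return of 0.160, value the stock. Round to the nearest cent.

A$32.69

H-model: P₀ = D₀[(1+g_L) + H(g_S−g_L)]/(r−g_L), with H = 8/2 = 4.
P₀ = 2.60 × [(1+0.0526) + 4×(0.127−0.0526)] / (0.16−0.0526)
   = 2.60 × 1.3502 / 0.1074 = 32.6864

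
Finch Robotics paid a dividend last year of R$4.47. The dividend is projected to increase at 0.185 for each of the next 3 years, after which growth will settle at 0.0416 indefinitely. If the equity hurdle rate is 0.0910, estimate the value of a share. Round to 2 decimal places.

Two-stage DDM. Project D₁…D_3 at 0.185, terminal growth 0.0416, discount at r = 0.091.
D_1 = 5.2969
D_2 = 6.2769
D_3 = 7.4381
Terminal value at t=3: TV = D_4/(r−g) = 7.7475/(0.091−0.0416) = 156.8327
P₀ = 5.2969/(1+0.091)^1 + 6.2769/(1+0.091)^2 + 7.4381/(1+0.091)^3 + 156.8327/(1+0.091)^3 = 136.6273

R$136.63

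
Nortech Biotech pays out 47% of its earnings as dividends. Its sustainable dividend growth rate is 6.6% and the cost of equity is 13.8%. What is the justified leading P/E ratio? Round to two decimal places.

Justified leading P/E = b/(r−g) = 0.47/(0.138−0.066) = 6.5278

6.53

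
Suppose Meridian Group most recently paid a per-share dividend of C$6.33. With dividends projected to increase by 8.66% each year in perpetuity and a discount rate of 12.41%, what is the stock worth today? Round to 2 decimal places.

Gordon growth model: P₀ = D₁/(r − g). D₁ = 6.33 × (1 + 0.0866) = 6.8782.
P₀ = 6.8782 / (0.1241 − 0.0866) = 6.8782 / 0.0375 = 183.4181

C$183.42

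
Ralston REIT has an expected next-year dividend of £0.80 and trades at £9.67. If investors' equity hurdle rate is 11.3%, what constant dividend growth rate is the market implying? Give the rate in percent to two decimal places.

From P₀ = D₁/(r − g), the implied growth is g = r − D₁/P₀.
g = 0.113 − 0.80/9.67 = 0.113 − 0.08273 = 0.03027

3.03%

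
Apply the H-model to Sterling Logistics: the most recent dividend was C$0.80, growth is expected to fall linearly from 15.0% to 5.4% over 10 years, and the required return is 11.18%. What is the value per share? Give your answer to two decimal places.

H-model: P₀ = D₀[(1+g_L) + H(g_S−g_L)]/(r−g_L), with H = 10/2 = 5.
P₀ = 0.80 × [(1+0.054) + 5×(0.15−0.054)] / (0.1118−0.054)
   = 0.80 × 1.5340 / 0.0578 = 21.2318

C$21.23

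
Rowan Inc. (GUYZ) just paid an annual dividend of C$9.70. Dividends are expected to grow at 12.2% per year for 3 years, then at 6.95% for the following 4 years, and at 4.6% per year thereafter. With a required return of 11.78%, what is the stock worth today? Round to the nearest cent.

Three-stage DDM. Project D₁…D_7; terminal Gordon value at t=7 with g = 0.046; discount at r = 0.1178.
D_1 = 10.8834
D_2 = 12.2112
D_3 = 13.7009
D_4 = 14.6532
D_5 = 15.6715
D_6 = 16.7607
D_7 = 17.9256
TV_7 = 18.7502/(0.1178−0.046) = 261.1444
P₀ = Σ Dₜ/(1+r)ᵗ + TV_7/(1+r)^7 = 184.2642

C$184.26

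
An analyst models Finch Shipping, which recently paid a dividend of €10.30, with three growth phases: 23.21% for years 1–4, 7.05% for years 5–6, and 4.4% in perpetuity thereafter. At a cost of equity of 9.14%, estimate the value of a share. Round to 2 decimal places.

€443.30

Three-stage DDM. Project D₁…D_6; terminal Gordon value at t=6 with g = 0.044; discount at r = 0.0914.
D_1 = 12.6906
D_2 = 15.6361
D_3 = 19.2653
D_4 = 23.7367
D_5 = 25.4102
D_6 = 27.2016
TV_6 = 28.3985/(0.0914−0.044) = 599.1238
P₀ = Σ Dₜ/(1+r)ᵗ + TV_6/(1+r)^6 = 443.3049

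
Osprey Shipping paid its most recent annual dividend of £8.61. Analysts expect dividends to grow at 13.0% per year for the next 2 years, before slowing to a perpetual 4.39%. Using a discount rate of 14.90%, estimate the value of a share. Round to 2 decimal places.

Two-stage DDM. Project D₁…D_2 at 0.13, terminal growth 0.0439, discount at r = 0.149.
D_1 = 9.7293
D_2 = 10.9941
Terminal value at t=2: TV = D_3/(r−g) = 11.4768/(0.149−0.0439) = 109.1984
P₀ = 9.7293/(1+0.149)^1 + 10.9941/(1+0.149)^2 + 109.1984/(1+0.149)^2 = 99.5087

£99.51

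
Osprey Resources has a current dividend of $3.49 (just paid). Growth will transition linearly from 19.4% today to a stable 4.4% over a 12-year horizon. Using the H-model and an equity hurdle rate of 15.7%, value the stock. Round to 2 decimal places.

$60.04

H-model: P₀ = D₀[(1+g_L) + H(g_S−g_L)]/(r−g_L), with H = 12/2 = 6.
P₀ = 3.49 × [(1+0.044) + 6×(0.194−0.044)] / (0.157−0.044)
   = 3.49 × 1.9440 / 0.113 = 60.0404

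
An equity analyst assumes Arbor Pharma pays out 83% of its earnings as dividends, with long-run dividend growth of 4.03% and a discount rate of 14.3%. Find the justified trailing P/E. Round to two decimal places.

Justified trailing P/E = b(1+g)/(r−g) = 0.83×(1+0.0403)/(0.143−0.0403) = 8.4075

8.41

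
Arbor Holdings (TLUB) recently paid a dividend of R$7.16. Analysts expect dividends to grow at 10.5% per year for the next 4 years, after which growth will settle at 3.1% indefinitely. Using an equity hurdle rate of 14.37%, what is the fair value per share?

R$83.37

Two-stage DDM. Project D₁…D_4 at 0.105, terminal growth 0.031, discount at r = 0.1437.
D_1 = 7.9118
D_2 = 8.7425
D_3 = 9.6605
D_4 = 10.6749
Terminal value at t=4: TV = D_5/(r−g) = 11.0058/(0.1437−0.031) = 97.6555
P₀ = 7.9118/(1+0.1437)^1 + 8.7425/(1+0.1437)^2 + 9.6605/(1+0.1437)^3 + 10.6749/(1+0.1437)^4 + 97.6555/(1+0.1437)^4 = 83.3732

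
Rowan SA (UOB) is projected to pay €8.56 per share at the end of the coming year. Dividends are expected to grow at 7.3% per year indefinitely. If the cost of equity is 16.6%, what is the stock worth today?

Gordon growth model: P₀ = D₁/(r − g), with D₁ = 8.56 given directly.
P₀ = 8.5600 / (0.166 − 0.073) = 8.5600 / 0.093 = 92.0430

€92.04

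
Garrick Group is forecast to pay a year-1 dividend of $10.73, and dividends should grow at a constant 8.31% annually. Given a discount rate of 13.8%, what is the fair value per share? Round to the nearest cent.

$195.45

Gordon growth model: P₀ = D₁/(r − g), with D₁ = 10.73 given directly.
P₀ = 10.7300 / (0.138 − 0.0831) = 10.7300 / 0.0549 = 195.4463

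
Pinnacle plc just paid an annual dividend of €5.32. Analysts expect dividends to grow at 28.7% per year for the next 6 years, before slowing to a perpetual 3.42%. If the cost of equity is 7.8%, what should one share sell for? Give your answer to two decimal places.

Two-stage DDM. Project D₁…D_6 at 0.287, terminal growth 0.0342, discount at r = 0.078.
D_1 = 6.8468
D_2 = 8.8119
D_3 = 11.3409
D_4 = 14.5957
D_5 = 18.7847
D_6 = 24.1759
Terminal value at t=6: TV = D_7/(r−g) = 25.0027/(0.078−0.0342) = 570.8386
P₀ = 6.8468/(1+0.078)^1 + 8.8119/(1+0.078)^2 + 11.3409/(1+0.078)^3 + 14.5957/(1+0.078)^4 + 18.7847/(1+0.078)^5 + 24.1759/(1+0.078)^6 + 570.8386/(1+0.078)^6 = 425.8524

€425.85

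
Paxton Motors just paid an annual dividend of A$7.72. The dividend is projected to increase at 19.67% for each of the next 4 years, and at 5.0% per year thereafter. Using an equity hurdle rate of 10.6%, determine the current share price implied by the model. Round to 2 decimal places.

A$236.15

Two-stage DDM. Project D₁…D_4 at 0.1967, terminal growth 0.05, discount at r = 0.106.
D_1 = 9.2385
D_2 = 11.0557
D_3 = 13.2304
D_4 = 15.8328
Terminal value at t=4: TV = D_5/(r−g) = 16.6245/(0.106−0.05) = 296.8655
P₀ = 9.2385/(1+0.106)^1 + 11.0557/(1+0.106)^2 + 13.2304/(1+0.106)^3 + 15.8328/(1+0.106)^4 + 296.8655/(1+0.106)^4 = 236.1507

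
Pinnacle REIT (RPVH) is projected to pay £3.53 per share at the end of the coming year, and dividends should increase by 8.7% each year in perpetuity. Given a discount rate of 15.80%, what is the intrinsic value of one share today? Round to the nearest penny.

£49.72

Gordon growth model: P₀ = D₁/(r − g), with D₁ = 3.53 given directly.
P₀ = 3.5300 / (0.158 − 0.087) = 3.5300 / 0.071 = 49.7183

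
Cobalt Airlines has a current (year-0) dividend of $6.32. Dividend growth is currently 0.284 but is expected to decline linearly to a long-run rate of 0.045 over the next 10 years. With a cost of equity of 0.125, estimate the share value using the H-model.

H-model: P₀ = D₀[(1+g_L) + H(g_S−g_L)]/(r−g_L), with H = 10/2 = 5.
P₀ = 6.32 × [(1+0.045) + 5×(0.284−0.045)] / (0.125−0.045)
   = 6.32 × 2.2400 / 0.08 = 176.9600

$176.96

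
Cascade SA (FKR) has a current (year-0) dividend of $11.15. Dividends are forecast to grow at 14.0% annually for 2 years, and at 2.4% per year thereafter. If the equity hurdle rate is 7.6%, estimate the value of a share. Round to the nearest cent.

Two-stage DDM. Project D₁…D_2 at 0.14, terminal growth 0.024, discount at r = 0.076.
D_1 = 12.7110
D_2 = 14.4905
Terminal value at t=2: TV = D_3/(r−g) = 14.8383/(0.076−0.024) = 285.3522
P₀ = 12.7110/(1+0.076)^1 + 14.4905/(1+0.076)^2 + 285.3522/(1+0.076)^2 = 270.7948

$270.79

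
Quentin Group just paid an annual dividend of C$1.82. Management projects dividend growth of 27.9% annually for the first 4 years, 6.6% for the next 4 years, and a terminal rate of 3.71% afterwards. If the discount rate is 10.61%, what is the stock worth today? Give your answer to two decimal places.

C$64.67

Three-stage DDM. Project D₁…D_8; terminal Gordon value at t=8 with g = 0.0371; discount at r = 0.1061.
D_1 = 2.3278
D_2 = 2.9772
D_3 = 3.8079
D_4 = 4.8703
D_5 = 5.1917
D_6 = 5.5344
D_7 = 5.8996
D_8 = 6.2890
TV_8 = 6.5223/(0.1061−0.0371) = 94.5266
P₀ = Σ Dₜ/(1+r)ᵗ + TV_8/(1+r)^8 = 64.6716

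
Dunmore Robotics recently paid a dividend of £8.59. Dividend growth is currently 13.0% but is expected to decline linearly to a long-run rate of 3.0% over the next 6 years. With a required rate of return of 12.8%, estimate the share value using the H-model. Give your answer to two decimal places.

H-model: P₀ = D₀[(1+g_L) + H(g_S−g_L)]/(r−g_L), with H = 6/2 = 3.
P₀ = 8.59 × [(1+0.03) + 3×(0.13−0.03)] / (0.128−0.03)
   = 8.59 × 1.3300 / 0.098 = 116.5786

£116.58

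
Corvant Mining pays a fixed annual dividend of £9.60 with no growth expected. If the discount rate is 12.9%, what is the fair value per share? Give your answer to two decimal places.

Zero-growth DDM (perpetuity): P₀ = D/r = 9.60 / 0.129 = 74.4186

£74.42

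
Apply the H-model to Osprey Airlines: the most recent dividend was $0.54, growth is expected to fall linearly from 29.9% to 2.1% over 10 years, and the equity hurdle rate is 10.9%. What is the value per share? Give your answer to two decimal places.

$14.79

H-model: P₀ = D₀[(1+g_L) + H(g_S−g_L)]/(r−g_L), with H = 10/2 = 5.
P₀ = 0.54 × [(1+0.021) + 5×(0.299−0.021)] / (0.109−0.021)
   = 0.54 × 2.4110 / 0.088 = 14.7948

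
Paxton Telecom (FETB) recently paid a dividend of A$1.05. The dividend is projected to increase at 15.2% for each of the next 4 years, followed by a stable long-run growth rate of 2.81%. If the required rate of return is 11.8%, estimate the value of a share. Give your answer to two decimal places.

A$18.07

Two-stage DDM. Project D₁…D_4 at 0.152, terminal growth 0.0281, discount at r = 0.118.
D_1 = 1.2096
D_2 = 1.3935
D_3 = 1.6053
D_4 = 1.8493
Terminal value at t=4: TV = D_5/(r−g) = 1.9012/(0.118−0.0281) = 21.1483
P₀ = 1.2096/(1+0.118)^1 + 1.3935/(1+0.118)^2 + 1.6053/(1+0.118)^3 + 1.8493/(1+0.118)^4 + 21.1483/(1+0.118)^4 = 18.0657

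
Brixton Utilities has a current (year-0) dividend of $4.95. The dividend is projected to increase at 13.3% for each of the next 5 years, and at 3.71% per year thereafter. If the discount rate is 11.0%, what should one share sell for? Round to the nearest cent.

$104.36

Two-stage DDM. Project D₁…D_5 at 0.133, terminal growth 0.0371, discount at r = 0.11.
D_1 = 5.6084
D_2 = 6.3543
D_3 = 7.1994
D_4 = 8.1569
D_5 = 9.2418
Terminal value at t=5: TV = D_6/(r−g) = 9.5846/(0.11−0.0371) = 131.4764
P₀ = 5.6084/(1+0.11)^1 + 6.3543/(1+0.11)^2 + 7.1994/(1+0.11)^3 + 8.1569/(1+0.11)^4 + 9.2418/(1+0.11)^5 + 131.4764/(1+0.11)^5 = 104.3565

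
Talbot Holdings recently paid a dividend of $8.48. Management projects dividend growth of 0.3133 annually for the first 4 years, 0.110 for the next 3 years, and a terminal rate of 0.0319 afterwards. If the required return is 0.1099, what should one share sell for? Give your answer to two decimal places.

Three-stage DDM. Project D₁…D_7; terminal Gordon value at t=7 with g = 0.0319; discount at r = 0.1099.
D_1 = 11.1368
D_2 = 14.6259
D_3 = 19.2082
D_4 = 25.2262
D_5 = 28.0011
D_6 = 31.0812
D_7 = 34.5001
TV_7 = 35.6007/(0.1099−0.0319) = 456.4189
P₀ = Σ Dₜ/(1+r)ᵗ + TV_7/(1+r)^7 = 322.4343

$322.43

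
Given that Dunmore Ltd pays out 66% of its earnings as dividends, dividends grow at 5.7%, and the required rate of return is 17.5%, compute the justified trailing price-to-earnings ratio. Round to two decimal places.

Justified trailing P/E = b(1+g)/(r−g) = 0.66×(1+0.057)/(0.175−0.057) = 5.9120

5.91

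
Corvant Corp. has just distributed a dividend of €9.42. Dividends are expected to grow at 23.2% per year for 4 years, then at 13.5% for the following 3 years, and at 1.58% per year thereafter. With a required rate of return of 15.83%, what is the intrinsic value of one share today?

€159.66

Three-stage DDM. Project D₁…D_7; terminal Gordon value at t=7 with g = 0.0158; discount at r = 0.1583.
D_1 = 11.6054
D_2 = 14.2979
D_3 = 17.6150
D_4 = 21.7017
D_5 = 24.6314
D_6 = 27.9567
D_7 = 31.7308
TV_7 = 32.2322/(0.1583−0.0158) = 226.1907
P₀ = Σ Dₜ/(1+r)ᵗ + TV_7/(1+r)^7 = 159.6590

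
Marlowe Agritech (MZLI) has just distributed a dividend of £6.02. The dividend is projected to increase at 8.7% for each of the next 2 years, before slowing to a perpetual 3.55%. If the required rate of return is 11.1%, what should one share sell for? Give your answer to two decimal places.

£90.69

Two-stage DDM. Project D₁…D_2 at 0.087, terminal growth 0.0355, discount at r = 0.111.
D_1 = 6.5437
D_2 = 7.1130
Terminal value at t=2: TV = D_3/(r−g) = 7.3656/(0.111−0.0355) = 97.5571
P₀ = 6.5437/(1+0.111)^1 + 7.1130/(1+0.111)^2 + 97.5571/(1+0.111)^2 = 90.6897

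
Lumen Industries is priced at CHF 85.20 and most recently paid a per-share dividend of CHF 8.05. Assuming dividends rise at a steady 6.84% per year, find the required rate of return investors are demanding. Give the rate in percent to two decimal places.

16.93%

Rearranging the constant-growth DDM: r = D₁/P₀ + g.
D₁ = 8.05 × (1 + 0.0684) = 8.6006.
r = 8.6006 / 85.20 + 0.0684 = 0.10095 + 0.0684 = 0.16935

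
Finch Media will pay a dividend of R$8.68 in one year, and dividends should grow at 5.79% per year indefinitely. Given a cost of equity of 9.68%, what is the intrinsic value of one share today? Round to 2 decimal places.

Gordon growth model: P₀ = D₁/(r − g), with D₁ = 8.68 given directly.
P₀ = 8.6800 / (0.0968 − 0.0579) = 8.6800 / 0.0389 = 223.1362

R$223.14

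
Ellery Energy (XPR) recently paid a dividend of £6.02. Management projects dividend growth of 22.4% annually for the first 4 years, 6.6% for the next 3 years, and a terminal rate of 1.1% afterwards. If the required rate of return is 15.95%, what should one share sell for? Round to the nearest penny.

Three-stage DDM. Project D₁…D_7; terminal Gordon value at t=7 with g = 0.011; discount at r = 0.1595.
D_1 = 7.3685
D_2 = 9.0190
D_3 = 11.0393
D_4 = 13.5121
D_5 = 14.4039
D_6 = 15.3545
D_7 = 16.3679
TV_7 = 16.5480/(0.1595−0.011) = 111.4342
P₀ = Σ Dₜ/(1+r)ᵗ + TV_7/(1+r)^7 = 86.1683

£86.17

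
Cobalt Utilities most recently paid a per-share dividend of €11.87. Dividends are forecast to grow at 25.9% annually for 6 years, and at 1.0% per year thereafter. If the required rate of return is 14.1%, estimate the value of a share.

Two-stage DDM. Project D₁…D_6 at 0.259, terminal growth 0.01, discount at r = 0.141.
D_1 = 14.9443
D_2 = 18.8149
D_3 = 23.6880
D_4 = 29.8232
D_5 = 37.5474
D_6 = 47.2721
Terminal value at t=6: TV = D_7/(r−g) = 47.7448/(0.141−0.01) = 364.4645
P₀ = 14.9443/(1+0.141)^1 + 18.8149/(1+0.141)^2 + 23.6880/(1+0.141)^3 + 29.8232/(1+0.141)^4 + 37.5474/(1+0.141)^5 + 47.2721/(1+0.141)^6 + 364.4645/(1+0.141)^6 = 267.1053

€267.11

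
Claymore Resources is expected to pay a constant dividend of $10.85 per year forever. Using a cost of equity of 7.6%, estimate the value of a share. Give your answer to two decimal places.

$142.76

Zero-growth DDM (perpetuity): P₀ = D/r = 10.85 / 0.076 = 142.7632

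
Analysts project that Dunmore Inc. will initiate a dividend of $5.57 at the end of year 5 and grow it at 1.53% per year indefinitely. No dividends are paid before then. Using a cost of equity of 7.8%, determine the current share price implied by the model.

$65.78

Deferred-dividend DDM. At t=4 the remaining stream is a growing perpetuity with first payment D_5 = 5.57.
V_4 = D_5/(r−g) = 5.57/(0.078−0.0153) = 88.8357
P₀ = V_4/(1+r)^4 = 88.8357/(1+0.078)^4 = 65.7828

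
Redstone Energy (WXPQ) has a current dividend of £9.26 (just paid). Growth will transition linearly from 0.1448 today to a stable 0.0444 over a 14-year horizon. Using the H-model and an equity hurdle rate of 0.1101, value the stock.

£246.26

H-model: P₀ = D₀[(1+g_L) + H(g_S−g_L)]/(r−g_L), with H = 14/2 = 7.
P₀ = 9.26 × [(1+0.0444) + 7×(0.1448−0.0444)] / (0.1101−0.0444)
   = 9.26 × 1.7472 / 0.0657 = 246.2568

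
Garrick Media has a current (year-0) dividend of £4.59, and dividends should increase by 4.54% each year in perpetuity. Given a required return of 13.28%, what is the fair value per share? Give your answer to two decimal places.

£54.90

Gordon growth model: P₀ = D₁/(r − g). D₁ = 4.59 × (1 + 0.0454) = 4.7984.
P₀ = 4.7984 / (0.1328 − 0.0454) = 4.7984 / 0.0874 = 54.9014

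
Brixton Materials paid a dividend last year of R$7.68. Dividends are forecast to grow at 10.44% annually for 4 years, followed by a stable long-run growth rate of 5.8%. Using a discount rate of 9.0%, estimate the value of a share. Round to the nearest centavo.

Two-stage DDM. Project D₁…D_4 at 0.1044, terminal growth 0.058, discount at r = 0.09.
D_1 = 8.4818
D_2 = 9.3673
D_3 = 10.3452
D_4 = 11.4253
Terminal value at t=4: TV = D_5/(r−g) = 12.0879/(0.09−0.058) = 377.7483
P₀ = 8.4818/(1+0.09)^1 + 9.3673/(1+0.09)^2 + 10.3452/(1+0.09)^3 + 11.4253/(1+0.09)^4 + 377.7483/(1+0.09)^4 = 299.3545

R$299.35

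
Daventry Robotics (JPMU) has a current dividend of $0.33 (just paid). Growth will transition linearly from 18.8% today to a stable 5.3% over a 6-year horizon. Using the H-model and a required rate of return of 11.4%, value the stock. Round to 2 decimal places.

H-model: P₀ = D₀[(1+g_L) + H(g_S−g_L)]/(r−g_L), with H = 6/2 = 3.
P₀ = 0.33 × [(1+0.053) + 3×(0.188−0.053)] / (0.114−0.053)
   = 0.33 × 1.4580 / 0.061 = 7.8875

$7.89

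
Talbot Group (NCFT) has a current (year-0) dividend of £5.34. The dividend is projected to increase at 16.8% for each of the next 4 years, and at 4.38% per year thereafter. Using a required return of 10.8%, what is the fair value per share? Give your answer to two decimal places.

£131.62

Two-stage DDM. Project D₁…D_4 at 0.168, terminal growth 0.0438, discount at r = 0.108.
D_1 = 6.2371
D_2 = 7.2850
D_3 = 8.5088
D_4 = 9.9383
Terminal value at t=4: TV = D_5/(r−g) = 10.3736/(0.108−0.0438) = 161.5827
P₀ = 6.2371/(1+0.108)^1 + 7.2850/(1+0.108)^2 + 8.5088/(1+0.108)^3 + 9.9383/(1+0.108)^4 + 161.5827/(1+0.108)^4 = 131.6227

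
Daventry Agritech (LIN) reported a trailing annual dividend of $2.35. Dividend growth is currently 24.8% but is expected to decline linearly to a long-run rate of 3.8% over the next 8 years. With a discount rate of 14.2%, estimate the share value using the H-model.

$42.44

H-model: P₀ = D₀[(1+g_L) + H(g_S−g_L)]/(r−g_L), with H = 8/2 = 4.
P₀ = 2.35 × [(1+0.038) + 4×(0.248−0.038)] / (0.142−0.038)
   = 2.35 × 1.8780 / 0.104 = 42.4356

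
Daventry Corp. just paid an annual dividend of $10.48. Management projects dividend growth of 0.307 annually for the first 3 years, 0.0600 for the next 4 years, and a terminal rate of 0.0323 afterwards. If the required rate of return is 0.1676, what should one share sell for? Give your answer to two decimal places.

$162.19

Three-stage DDM. Project D₁…D_7; terminal Gordon value at t=7 with g = 0.0323; discount at r = 0.1676.
D_1 = 13.6974
D_2 = 17.9024
D_3 = 23.3985
D_4 = 24.8024
D_5 = 26.2906
D_6 = 27.8680
D_7 = 29.5401
TV_7 = 30.4942/(0.1676−0.0323) = 225.3822
P₀ = Σ Dₜ/(1+r)ᵗ + TV_7/(1+r)^7 = 162.1901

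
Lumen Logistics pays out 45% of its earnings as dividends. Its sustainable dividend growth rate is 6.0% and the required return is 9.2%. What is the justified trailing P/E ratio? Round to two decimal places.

Justified trailing P/E = b(1+g)/(r−g) = 0.45×(1+0.06)/(0.092−0.06) = 14.9062

14.91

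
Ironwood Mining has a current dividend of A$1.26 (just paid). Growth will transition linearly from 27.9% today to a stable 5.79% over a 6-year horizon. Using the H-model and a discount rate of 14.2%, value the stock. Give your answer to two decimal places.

H-model: P₀ = D₀[(1+g_L) + H(g_S−g_L)]/(r−g_L), with H = 6/2 = 3.
P₀ = 1.26 × [(1+0.0579) + 3×(0.279−0.0579)] / (0.142−0.0579)
   = 1.26 × 1.7212 / 0.0841 = 25.7873

A$25.79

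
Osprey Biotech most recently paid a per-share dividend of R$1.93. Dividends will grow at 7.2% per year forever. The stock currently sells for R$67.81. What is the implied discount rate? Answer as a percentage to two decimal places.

Rearranging the constant-growth DDM: r = D₁/P₀ + g.
D₁ = 1.93 × (1 + 0.072) = 2.0690.
r = 2.0690 / 67.81 + 0.072 = 0.03051 + 0.072 = 0.10251

10.25%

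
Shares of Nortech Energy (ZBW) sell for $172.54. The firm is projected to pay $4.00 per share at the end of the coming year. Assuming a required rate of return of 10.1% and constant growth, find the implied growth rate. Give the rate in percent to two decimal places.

From P₀ = D₁/(r − g), the implied growth is g = r − D₁/P₀.
g = 0.101 − 4.00/172.54 = 0.101 − 0.02318 = 0.07782

7.78%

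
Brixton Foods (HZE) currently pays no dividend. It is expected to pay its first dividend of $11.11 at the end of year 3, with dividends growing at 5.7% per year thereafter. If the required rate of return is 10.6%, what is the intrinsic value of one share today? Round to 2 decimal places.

$185.36

Deferred-dividend DDM. At t=2 the remaining stream is a growing perpetuity with first payment D_3 = 11.11.
V_2 = D_3/(r−g) = 11.11/(0.106−0.057) = 226.7347
P₀ = V_2/(1+r)^2 = 226.7347/(1+0.106)^2 = 185.3565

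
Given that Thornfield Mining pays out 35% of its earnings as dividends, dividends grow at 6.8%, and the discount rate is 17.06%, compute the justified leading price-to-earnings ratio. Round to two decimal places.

Justified leading P/E = b/(r−g) = 0.35/(0.1706−0.068) = 3.4113

3.41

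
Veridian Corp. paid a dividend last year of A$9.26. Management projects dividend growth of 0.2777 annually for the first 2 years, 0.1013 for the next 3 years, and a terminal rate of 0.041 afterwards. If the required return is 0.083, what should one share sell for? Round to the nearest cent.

Three-stage DDM. Project D₁…D_5; terminal Gordon value at t=5 with g = 0.041; discount at r = 0.083.
D_1 = 11.8315
D_2 = 15.1171
D_3 = 16.6485
D_4 = 18.3350
D_5 = 20.1923
TV_5 = 21.0202/(0.083−0.041) = 500.4805
P₀ = Σ Dₜ/(1+r)ᵗ + TV_5/(1+r)^5 = 399.7283

A$399.73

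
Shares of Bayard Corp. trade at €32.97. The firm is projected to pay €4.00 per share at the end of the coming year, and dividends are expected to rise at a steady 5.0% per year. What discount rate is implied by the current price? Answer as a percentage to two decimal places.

17.13%

Rearranging the constant-growth DDM: r = D₁/P₀ + g.
r = 4.0000 / 32.97 + 0.05 = 0.12132 + 0.05 = 0.17132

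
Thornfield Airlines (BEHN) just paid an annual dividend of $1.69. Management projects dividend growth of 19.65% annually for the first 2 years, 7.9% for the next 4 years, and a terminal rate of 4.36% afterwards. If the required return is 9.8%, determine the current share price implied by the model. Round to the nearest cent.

Three-stage DDM. Project D₁…D_6; terminal Gordon value at t=6 with g = 0.0436; discount at r = 0.098.
D_1 = 2.0221
D_2 = 2.4194
D_3 = 2.6106
D_4 = 2.8168
D_5 = 3.0393
D_6 = 3.2794
TV_6 = 3.4224/(0.098−0.0436) = 62.9119
P₀ = Σ Dₜ/(1+r)ᵗ + TV_6/(1+r)^6 = 47.4364

$47.44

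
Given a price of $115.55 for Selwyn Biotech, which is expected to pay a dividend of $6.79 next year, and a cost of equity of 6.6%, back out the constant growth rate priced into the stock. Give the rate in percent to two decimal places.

0.72%

From P₀ = D₁/(r − g), the implied growth is g = r − D₁/P₀.
g = 0.066 − 6.79/115.55 = 0.066 − 0.05876 = 0.00724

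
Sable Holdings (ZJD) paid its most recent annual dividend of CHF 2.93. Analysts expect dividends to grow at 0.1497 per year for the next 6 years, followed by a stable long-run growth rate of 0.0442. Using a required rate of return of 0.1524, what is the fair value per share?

Two-stage DDM. Project D₁…D_6 at 0.1497, terminal growth 0.0442, discount at r = 0.1524.
D_1 = 3.3686
D_2 = 3.8729
D_3 = 4.4527
D_4 = 5.1192
D_5 = 5.8856
D_6 = 6.7667
Terminal value at t=6: TV = D_7/(r−g) = 7.0658/(0.1524−0.0442) = 65.3027
P₀ = 3.3686/(1+0.1524)^1 + 3.8729/(1+0.1524)^2 + 4.4527/(1+0.1524)^3 + 5.1192/(1+0.1524)^4 + 5.8856/(1+0.1524)^5 + 6.7667/(1+0.1524)^6 + 65.3027/(1+0.1524)^6 = 45.3176

CHF 45.32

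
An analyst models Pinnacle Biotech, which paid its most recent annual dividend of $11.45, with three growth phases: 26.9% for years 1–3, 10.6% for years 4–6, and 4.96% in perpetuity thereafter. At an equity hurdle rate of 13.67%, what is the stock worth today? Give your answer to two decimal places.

$265.09

Three-stage DDM. Project D₁…D_6; terminal Gordon value at t=6 with g = 0.0496; discount at r = 0.1367.
D_1 = 14.5300
D_2 = 18.4386
D_3 = 23.3986
D_4 = 25.8789
D_5 = 28.6220
D_6 = 31.6560
TV_6 = 33.2261/(0.1367−0.0496) = 381.4709
P₀ = Σ Dₜ/(1+r)ᵗ + TV_6/(1+r)^6 = 265.0854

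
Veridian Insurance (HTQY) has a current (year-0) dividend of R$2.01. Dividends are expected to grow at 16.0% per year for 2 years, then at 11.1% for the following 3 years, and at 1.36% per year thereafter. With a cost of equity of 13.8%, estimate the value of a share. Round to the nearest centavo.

R$25.94

Three-stage DDM. Project D₁…D_5; terminal Gordon value at t=5 with g = 0.0136; discount at r = 0.138.
D_1 = 2.3316
D_2 = 2.7047
D_3 = 3.0049
D_4 = 3.3384
D_5 = 3.7090
TV_5 = 3.7594/(0.138−0.0136) = 30.2204
P₀ = Σ Dₜ/(1+r)ᵗ + TV_5/(1+r)^5 = 25.9440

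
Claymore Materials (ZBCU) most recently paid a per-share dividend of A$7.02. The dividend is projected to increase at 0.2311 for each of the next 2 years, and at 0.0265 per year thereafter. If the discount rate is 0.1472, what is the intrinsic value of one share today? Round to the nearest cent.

A$84.37

Two-stage DDM. Project D₁…D_2 at 0.2311, terminal growth 0.0265, discount at r = 0.1472.
D_1 = 8.6423
D_2 = 10.6396
Terminal value at t=2: TV = D_3/(r−g) = 10.9215/(0.1472−0.0265) = 90.4848
P₀ = 8.6423/(1+0.1472)^1 + 10.6396/(1+0.1472)^2 + 90.4848/(1+0.1472)^2 = 84.3716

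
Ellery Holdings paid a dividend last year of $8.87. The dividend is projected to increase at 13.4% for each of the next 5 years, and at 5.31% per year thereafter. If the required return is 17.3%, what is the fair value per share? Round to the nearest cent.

$105.91

Two-stage DDM. Project D₁…D_5 at 0.134, terminal growth 0.0531, discount at r = 0.173.
D_1 = 10.0586
D_2 = 11.4064
D_3 = 12.9349
D_4 = 14.6682
D_5 = 16.6337
Terminal value at t=5: TV = D_6/(r−g) = 17.5170/(0.173−0.0531) = 146.0963
P₀ = 10.0586/(1+0.173)^1 + 11.4064/(1+0.173)^2 + 12.9349/(1+0.173)^3 + 14.6682/(1+0.173)^4 + 16.6337/(1+0.173)^5 + 146.0963/(1+0.173)^5 = 105.9060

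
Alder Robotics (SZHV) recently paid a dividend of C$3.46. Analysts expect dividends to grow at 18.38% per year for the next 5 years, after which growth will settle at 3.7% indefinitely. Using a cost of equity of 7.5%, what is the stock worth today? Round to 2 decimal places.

C$176.22

Two-stage DDM. Project D₁…D_5 at 0.1838, terminal growth 0.037, discount at r = 0.075.
D_1 = 4.0959
D_2 = 4.8488
D_3 = 5.7400
D_4 = 6.7950
D_5 = 8.0439
Terminal value at t=5: TV = D_6/(r−g) = 8.3415/(0.075−0.037) = 219.5144
P₀ = 4.0959/(1+0.075)^1 + 4.8488/(1+0.075)^2 + 5.7400/(1+0.075)^3 + 6.7950/(1+0.075)^4 + 8.0439/(1+0.075)^5 + 219.5144/(1+0.075)^5 = 176.2222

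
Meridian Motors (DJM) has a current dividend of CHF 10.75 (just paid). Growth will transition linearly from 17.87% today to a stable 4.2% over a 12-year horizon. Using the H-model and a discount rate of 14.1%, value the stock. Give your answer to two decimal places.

H-model: P₀ = D₀[(1+g_L) + H(g_S−g_L)]/(r−g_L), with H = 12/2 = 6.
P₀ = 10.75 × [(1+0.042) + 6×(0.1787−0.042)] / (0.141−0.042)
   = 10.75 × 1.8622 / 0.099 = 202.2086

CHF 202.21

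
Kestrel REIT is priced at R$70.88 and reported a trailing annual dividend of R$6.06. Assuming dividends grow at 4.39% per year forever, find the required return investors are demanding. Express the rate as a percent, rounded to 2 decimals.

13.31%

Rearranging the constant-growth DDM: r = D₁/P₀ + g.
D₁ = 6.06 × (1 + 0.0439) = 6.3260.
r = 6.3260 / 70.88 + 0.0439 = 0.08925 + 0.0439 = 0.13315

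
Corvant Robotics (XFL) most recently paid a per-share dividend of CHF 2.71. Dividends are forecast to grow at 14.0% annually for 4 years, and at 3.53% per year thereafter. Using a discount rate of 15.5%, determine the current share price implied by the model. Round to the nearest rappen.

CHF 32.74

Two-stage DDM. Project D₁…D_4 at 0.14, terminal growth 0.0353, discount at r = 0.155.
D_1 = 3.0894
D_2 = 3.5219
D_3 = 4.0150
D_4 = 4.5771
Terminal value at t=4: TV = D_5/(r−g) = 4.7387/(0.155−0.0353) = 39.5877
P₀ = 3.0894/(1+0.155)^1 + 3.5219/(1+0.155)^2 + 4.0150/(1+0.155)^3 + 4.5771/(1+0.155)^4 + 39.5877/(1+0.155)^4 = 32.7376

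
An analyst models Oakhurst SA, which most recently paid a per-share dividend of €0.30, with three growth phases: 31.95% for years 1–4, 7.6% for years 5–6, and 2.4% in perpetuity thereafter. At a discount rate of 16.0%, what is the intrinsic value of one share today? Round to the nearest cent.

€5.83

Three-stage DDM. Project D₁…D_6; terminal Gordon value at t=6 with g = 0.024; discount at r = 0.16.
D_1 = 0.3959
D_2 = 0.5223
D_3 = 0.6892
D_4 = 0.9094
D_5 = 0.9785
D_6 = 1.0529
TV_6 = 1.0782/(0.16−0.024) = 7.9276
P₀ = Σ Dₜ/(1+r)ᵗ + TV_6/(1+r)^6 = 5.8251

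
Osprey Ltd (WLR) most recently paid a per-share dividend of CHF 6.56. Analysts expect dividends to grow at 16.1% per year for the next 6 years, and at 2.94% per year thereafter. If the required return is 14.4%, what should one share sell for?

CHF 105.84

Two-stage DDM. Project D₁…D_6 at 0.161, terminal growth 0.0294, discount at r = 0.144.
D_1 = 7.6162
D_2 = 8.8424
D_3 = 10.2660
D_4 = 11.9188
D_5 = 13.8377
D_6 = 16.0656
Terminal value at t=6: TV = D_7/(r−g) = 16.5379/(0.144−0.0294) = 144.3101
P₀ = 7.6162/(1+0.144)^1 + 8.8424/(1+0.144)^2 + 10.2660/(1+0.144)^3 + 11.9188/(1+0.144)^4 + 13.8377/(1+0.144)^5 + 16.0656/(1+0.144)^6 + 144.3101/(1+0.144)^6 = 105.8371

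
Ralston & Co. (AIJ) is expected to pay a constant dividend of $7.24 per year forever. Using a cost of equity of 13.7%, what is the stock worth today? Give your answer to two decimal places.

$52.85

Zero-growth DDM (perpetuity): P₀ = D/r = 7.24 / 0.137 = 52.8467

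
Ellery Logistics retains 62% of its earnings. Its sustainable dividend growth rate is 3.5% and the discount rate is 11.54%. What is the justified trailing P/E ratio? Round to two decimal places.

4.89

Payout ratio b = 1 − 0.62 = 0.38.
Justified trailing P/E = b(1+g)/(r−g) = 0.38×(1+0.035)/(0.1154−0.035) = 4.8918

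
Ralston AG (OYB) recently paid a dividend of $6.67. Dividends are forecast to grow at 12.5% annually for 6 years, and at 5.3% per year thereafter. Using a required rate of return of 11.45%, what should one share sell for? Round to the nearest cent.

$162.17

Two-stage DDM. Project D₁…D_6 at 0.125, terminal growth 0.053, discount at r = 0.1145.
D_1 = 7.5038
D_2 = 8.4417
D_3 = 9.4969
D_4 = 10.6841
D_5 = 12.0196
D_6 = 13.5220
Terminal value at t=6: TV = D_7/(r−g) = 14.2387/(0.1145−0.053) = 231.5230
P₀ = 7.5038/(1+0.1145)^1 + 8.4417/(1+0.1145)^2 + 9.4969/(1+0.1145)^3 + 10.6841/(1+0.1145)^4 + 12.0196/(1+0.1145)^5 + 13.5220/(1+0.1145)^6 + 231.5230/(1+0.1145)^6 = 162.1736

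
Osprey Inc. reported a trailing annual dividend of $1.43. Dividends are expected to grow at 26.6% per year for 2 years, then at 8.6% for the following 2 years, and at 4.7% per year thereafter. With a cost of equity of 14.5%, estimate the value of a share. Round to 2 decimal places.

$23.36

Three-stage DDM. Project D₁…D_4; terminal Gordon value at t=4 with g = 0.047; discount at r = 0.145.
D_1 = 1.8104
D_2 = 2.2919
D_3 = 2.4890
D_4 = 2.7031
TV_4 = 2.8302/(0.145−0.047) = 28.8791
P₀ = Σ Dₜ/(1+r)ᵗ + TV_4/(1+r)^4 = 23.3622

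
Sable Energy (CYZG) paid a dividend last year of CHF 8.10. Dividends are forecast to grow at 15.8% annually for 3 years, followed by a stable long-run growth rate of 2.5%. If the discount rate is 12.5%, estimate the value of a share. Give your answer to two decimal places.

Two-stage DDM. Project D₁…D_3 at 0.158, terminal growth 0.025, discount at r = 0.125.
D_1 = 9.3798
D_2 = 10.8618
D_3 = 12.5780
Terminal value at t=3: TV = D_4/(r−g) = 12.8924/(0.125−0.025) = 128.9242
P₀ = 9.3798/(1+0.125)^1 + 10.8618/(1+0.125)^2 + 12.5780/(1+0.125)^3 + 128.9242/(1+0.125)^3 = 116.3013

CHF 116.30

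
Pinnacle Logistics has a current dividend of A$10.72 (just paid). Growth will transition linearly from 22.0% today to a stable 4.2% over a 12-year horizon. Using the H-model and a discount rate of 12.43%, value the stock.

H-model: P₀ = D₀[(1+g_L) + H(g_S−g_L)]/(r−g_L), with H = 12/2 = 6.
P₀ = 10.72 × [(1+0.042) + 6×(0.22−0.042)] / (0.1243−0.042)
   = 10.72 × 2.1100 / 0.0823 = 274.8384

A$274.84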